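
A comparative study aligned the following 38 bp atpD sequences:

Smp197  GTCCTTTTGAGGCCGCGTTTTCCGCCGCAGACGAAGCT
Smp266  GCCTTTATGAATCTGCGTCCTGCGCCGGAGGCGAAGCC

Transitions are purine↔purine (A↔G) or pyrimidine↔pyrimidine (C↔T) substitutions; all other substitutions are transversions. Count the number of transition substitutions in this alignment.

8

Mismatches occur at site 2 (T→C, transition), site 4 (C→T, transition), site 7 (T→A, transversion), site 11 (G→A, transition), site 12 (G→T, transversion), site 14 (C→T, transition), site 19 (T→C, transition), site 20 (T→C, transition), site 22 (C→G, transversion), site 28 (C→G, transversion), site 31 (A→G, transition), site 38 (T→C, transition).
Of the 12 differences, 8 transitions and 4 transversions, so the answer is 8.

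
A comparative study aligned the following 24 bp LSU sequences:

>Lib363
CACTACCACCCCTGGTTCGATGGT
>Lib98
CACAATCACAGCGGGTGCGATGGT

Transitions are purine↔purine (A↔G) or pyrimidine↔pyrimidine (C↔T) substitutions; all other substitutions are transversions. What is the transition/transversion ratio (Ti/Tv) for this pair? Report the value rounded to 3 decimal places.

The sequences differ at positions 4 (T/A, transversion), 6 (C/T, transition), 10 (C/A, transversion), 11 (C/G, transversion), 13 (T/G, transversion), 17 (T/G, transversion).
Of the 6 differences, 1 transition and 5 transversions, so Ti/Tv = 1/5 = 0.200.

0.200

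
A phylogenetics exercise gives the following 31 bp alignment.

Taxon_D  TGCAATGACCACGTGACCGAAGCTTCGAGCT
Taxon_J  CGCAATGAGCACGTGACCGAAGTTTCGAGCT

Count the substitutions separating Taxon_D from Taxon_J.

3

Mismatches occur at site 1 (T→C), site 9 (C→G), site 23 (C→T).
That gives 3 mismatches out of 31 aligned sites, so the Hamming distance is 3.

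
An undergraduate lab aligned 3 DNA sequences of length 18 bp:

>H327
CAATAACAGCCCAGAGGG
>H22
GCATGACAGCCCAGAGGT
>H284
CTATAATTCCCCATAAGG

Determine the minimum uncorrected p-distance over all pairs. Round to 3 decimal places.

0.222

Pairwise Hamming distances:
  H327 vs H22: 4
  H327 vs H284: 6
  H22 vs H284: 9
The smallest is 4 mismatches, between H327 and H22; p = 4/18 = 0.222.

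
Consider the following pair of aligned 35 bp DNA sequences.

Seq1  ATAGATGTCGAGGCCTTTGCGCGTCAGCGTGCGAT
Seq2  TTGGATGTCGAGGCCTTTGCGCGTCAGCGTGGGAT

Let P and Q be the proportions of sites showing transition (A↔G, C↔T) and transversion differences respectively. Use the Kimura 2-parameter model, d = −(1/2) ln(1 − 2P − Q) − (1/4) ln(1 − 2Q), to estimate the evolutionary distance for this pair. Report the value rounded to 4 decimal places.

0.0910

The sequences differ at positions 1 (A/T, transversion), 3 (A/G, transition), 32 (C/G, transversion).
Of the 3 differences, 1 transition and 2 transversions over 35 sites: P = 1/35 = 0.028571, Q = 2/35 = 0.057143.
d = −0.5·ln(0.885715) − 0.25·ln(0.885714) = −0.5·(-0.121360) − 0.25·(-0.121361) = 0.0910.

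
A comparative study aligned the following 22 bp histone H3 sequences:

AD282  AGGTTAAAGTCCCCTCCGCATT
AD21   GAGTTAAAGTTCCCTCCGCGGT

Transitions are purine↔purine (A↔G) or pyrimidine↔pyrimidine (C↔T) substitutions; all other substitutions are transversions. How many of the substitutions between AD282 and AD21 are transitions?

4

Differing sites — 1:A/G (Ti); 2:G/A (Ti); 11:C/T (Ti); 20:A/G (Ti); 21:T/G (Tv).
Of the 5 differences, 4 transitions and 1 transversion, so the answer is 4.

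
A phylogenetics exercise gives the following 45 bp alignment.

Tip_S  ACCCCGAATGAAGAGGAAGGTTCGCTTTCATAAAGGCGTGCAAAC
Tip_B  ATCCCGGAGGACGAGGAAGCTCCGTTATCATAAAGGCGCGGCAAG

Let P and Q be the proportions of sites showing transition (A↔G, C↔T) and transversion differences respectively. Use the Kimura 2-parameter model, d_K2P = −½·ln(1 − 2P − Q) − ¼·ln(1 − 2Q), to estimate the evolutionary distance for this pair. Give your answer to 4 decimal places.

The sequences differ at positions 2 (C/T, transition), 7 (A/G, transition), 9 (T/G, transversion), 12 (A/C, transversion), 20 (G/C, transversion), 22 (T/C, transition), 25 (C/T, transition), 27 (T/A, transversion), 39 (T/C, transition), 41 (C/G, transversion), 42 (A/C, transversion), 45 (C/G, transversion).
Of the 12 differences, 5 transitions and 7 transversions over 45 sites: P = 5/45 = 0.111111, Q = 7/45 = 0.155556.
d = −0.5·ln(0.622222) − 0.25·ln(0.688888) = −0.5·(-0.474458) − 0.25·(-0.372677) = 0.3304.

0.3304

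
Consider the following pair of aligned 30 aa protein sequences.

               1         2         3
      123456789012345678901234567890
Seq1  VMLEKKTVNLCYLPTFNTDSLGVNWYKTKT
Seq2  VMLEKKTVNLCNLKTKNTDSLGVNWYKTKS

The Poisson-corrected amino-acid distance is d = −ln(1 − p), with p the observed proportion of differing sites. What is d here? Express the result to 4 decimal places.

0.1431

The sequences differ at positions 12 (Y/N), 14 (P/K), 16 (F/K), 30 (T/S).
p = 4/30 = 0.133333.
d = −ln(1 − 0.133333) = −ln(0.866667) = 0.1431.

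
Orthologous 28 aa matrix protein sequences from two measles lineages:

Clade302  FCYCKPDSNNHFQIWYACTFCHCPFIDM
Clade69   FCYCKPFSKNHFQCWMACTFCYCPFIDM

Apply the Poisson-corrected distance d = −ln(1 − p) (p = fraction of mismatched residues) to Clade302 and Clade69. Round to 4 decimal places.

0.1967

Mismatches occur at site 7 (D→F), site 9 (N→K), site 14 (I→C), site 16 (Y→M), site 22 (H→Y).
p = 5/28 = 0.178571.
d = −ln(1 − 0.178571) = −ln(0.821429) = 0.1967.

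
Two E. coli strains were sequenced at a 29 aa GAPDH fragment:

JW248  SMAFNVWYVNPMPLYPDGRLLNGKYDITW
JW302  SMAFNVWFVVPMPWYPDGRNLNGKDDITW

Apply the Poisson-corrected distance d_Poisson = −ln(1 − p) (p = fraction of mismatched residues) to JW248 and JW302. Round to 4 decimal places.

Differing sites — 8:Y/F; 10:N/V; 14:L/W; 20:L/N; 25:Y/D.
p = 5/29 = 0.172414.
d = −ln(1 − 0.172414) = −ln(0.827586) = 0.1892.

0.1892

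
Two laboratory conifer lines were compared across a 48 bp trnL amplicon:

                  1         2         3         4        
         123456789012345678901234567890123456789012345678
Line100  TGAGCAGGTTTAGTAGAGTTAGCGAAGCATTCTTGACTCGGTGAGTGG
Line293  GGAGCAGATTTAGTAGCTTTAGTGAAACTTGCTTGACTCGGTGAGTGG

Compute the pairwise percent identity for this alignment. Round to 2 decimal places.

83.33%

The sequences differ at positions 1 (T/G), 8 (G/A), 17 (A/C), 18 (G/T), 23 (C/T), 27 (G/A), 29 (A/T), 31 (T/G).
40 of the 48 sites match, so the percent identity is 40/48 × 100 = 83.33%.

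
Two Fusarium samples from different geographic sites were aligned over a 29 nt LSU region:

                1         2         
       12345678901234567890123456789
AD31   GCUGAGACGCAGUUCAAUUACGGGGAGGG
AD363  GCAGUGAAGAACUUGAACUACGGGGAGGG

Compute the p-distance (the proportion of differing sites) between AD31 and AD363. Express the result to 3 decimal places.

0.241

Mismatches occur at site 3 (U↔A), site 5 (A↔U), site 8 (C↔A), site 10 (C↔A), site 12 (G↔C), site 15 (C↔G), site 18 (U↔C).
There are 7 differences over 29 sites, so p = 7/29 = 0.241.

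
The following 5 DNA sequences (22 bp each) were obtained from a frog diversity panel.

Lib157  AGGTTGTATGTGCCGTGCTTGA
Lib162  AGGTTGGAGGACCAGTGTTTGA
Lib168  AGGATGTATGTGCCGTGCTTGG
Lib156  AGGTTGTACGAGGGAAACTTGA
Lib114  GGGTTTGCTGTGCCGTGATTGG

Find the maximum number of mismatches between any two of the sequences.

Pairwise Hamming distances:
  Lib157 vs Lib162: 6
  Lib157 vs Lib168: 2
  Lib157 vs Lib156: 7
  Lib157 vs Lib114: 6
  Lib162 vs Lib168: 8
  Lib162 vs Lib156: 9
  Lib162 vs Lib114: 9
  Lib168 vs Lib156: 9
  Lib168 vs Lib114: 6
  Lib156 vs Lib114: 13
The largest is 13, between Lib156 and Lib114.

13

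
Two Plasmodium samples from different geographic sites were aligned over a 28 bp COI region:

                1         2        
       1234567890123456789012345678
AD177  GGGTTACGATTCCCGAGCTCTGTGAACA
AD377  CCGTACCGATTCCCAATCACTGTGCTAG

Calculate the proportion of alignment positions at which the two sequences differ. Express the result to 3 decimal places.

0.393

Mismatches occur at site 1 (G→C), site 2 (G→C), site 5 (T→A), site 6 (A→C), site 15 (G→A), site 17 (G→T), site 19 (T→A), site 25 (A→C), site 26 (A→T), site 27 (C→A), site 28 (A→G).
There are 11 differences over 28 sites, so p = 11/28 = 0.393.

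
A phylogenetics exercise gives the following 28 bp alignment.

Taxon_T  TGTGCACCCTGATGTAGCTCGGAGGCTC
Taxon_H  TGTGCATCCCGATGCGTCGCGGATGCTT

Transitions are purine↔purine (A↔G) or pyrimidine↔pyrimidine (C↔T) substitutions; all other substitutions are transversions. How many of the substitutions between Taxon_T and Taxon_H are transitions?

5

Mismatches occur at site 7 (C/T, transition), site 10 (T/C, transition), site 15 (T/C, transition), site 16 (A/G, transition), site 17 (G/T, transversion), site 19 (T/G, transversion), site 24 (G/T, transversion), site 28 (C/T, transition).
Of the 8 differences, 5 transitions and 3 transversions, so the answer is 5.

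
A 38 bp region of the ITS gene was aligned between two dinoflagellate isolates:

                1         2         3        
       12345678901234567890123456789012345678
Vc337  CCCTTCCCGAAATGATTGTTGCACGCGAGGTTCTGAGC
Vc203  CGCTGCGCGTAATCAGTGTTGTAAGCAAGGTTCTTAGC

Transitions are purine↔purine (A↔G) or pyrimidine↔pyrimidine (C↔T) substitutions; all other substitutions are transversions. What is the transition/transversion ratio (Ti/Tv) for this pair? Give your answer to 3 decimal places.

The sequences differ at positions 2 (C/G, transversion), 5 (T/G, transversion), 7 (C/G, transversion), 10 (A/T, transversion), 14 (G/C, transversion), 16 (T/G, transversion), 22 (C/T, transition), 24 (C/A, transversion), 27 (G/A, transition), 35 (G/T, transversion).
Of the 10 differences, 2 transitions and 8 transversions, so Ti/Tv = 2/8 = 0.250.

0.250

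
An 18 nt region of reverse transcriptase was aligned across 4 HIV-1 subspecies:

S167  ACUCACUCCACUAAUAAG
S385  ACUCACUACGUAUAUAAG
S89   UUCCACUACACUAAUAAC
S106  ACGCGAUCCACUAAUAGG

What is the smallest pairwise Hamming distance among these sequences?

Pairwise Hamming distances:
  S167 vs S385: 5
  S167 vs S89: 5
  S167 vs S106: 4
  S385 vs S89: 8
  S385 vs S106: 9
  S89 vs S106: 8
The smallest is 4, between S167 and S106.

4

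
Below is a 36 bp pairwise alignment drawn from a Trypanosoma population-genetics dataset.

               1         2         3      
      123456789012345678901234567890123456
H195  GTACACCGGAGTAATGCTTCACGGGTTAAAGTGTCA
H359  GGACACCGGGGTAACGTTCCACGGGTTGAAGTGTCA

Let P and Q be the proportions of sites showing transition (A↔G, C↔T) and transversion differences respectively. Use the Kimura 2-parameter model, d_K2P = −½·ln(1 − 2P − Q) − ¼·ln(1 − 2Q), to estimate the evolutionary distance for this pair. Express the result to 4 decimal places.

0.1966

The sequences differ at positions 2 (T/G, transversion), 10 (A/G, transition), 15 (T/C, transition), 17 (C/T, transition), 19 (T/C, transition), 28 (A/G, transition).
Of the 6 differences, 5 transitions and 1 transversion over 36 sites: P = 5/36 = 0.138889, Q = 1/36 = 0.027778.
d = −0.5·ln(0.694444) − 0.25·ln(0.944444) = −0.5·(-0.364644) − 0.25·(-0.057159) = 0.1966.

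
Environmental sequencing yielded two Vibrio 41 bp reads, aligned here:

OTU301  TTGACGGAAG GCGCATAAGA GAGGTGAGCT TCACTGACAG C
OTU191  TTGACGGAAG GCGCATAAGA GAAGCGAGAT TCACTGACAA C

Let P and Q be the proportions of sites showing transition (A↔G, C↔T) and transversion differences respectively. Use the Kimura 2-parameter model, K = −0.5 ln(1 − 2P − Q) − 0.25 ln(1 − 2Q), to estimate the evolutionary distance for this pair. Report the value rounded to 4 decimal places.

0.1061

Differing sites — 23:G/A (Ti); 25:T/C (Ti); 29:C/A (Tv); 40:G/A (Ti).
Of the 4 differences, 3 transitions and 1 transversion over 41 sites: P = 3/41 = 0.073171, Q = 1/41 = 0.024390.
d = −0.5·ln(0.829268) − 0.25·ln(0.951220) = −0.5·(-0.187212) − 0.25·(-0.050010) = 0.1061.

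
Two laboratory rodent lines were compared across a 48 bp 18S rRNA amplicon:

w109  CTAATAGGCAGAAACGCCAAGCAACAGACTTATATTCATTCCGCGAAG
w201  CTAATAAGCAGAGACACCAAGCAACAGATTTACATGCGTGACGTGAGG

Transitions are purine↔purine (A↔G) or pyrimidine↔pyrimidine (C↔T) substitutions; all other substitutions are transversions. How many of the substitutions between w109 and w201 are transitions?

8

Differing sites — 7:G/A (Ti); 13:A/G (Ti); 16:G/A (Ti); 29:C/T (Ti); 33:T/C (Ti); 36:T/G (Tv); 38:A/G (Ti); 40:T/G (Tv); 41:C/A (Tv); 44:C/T (Ti); 47:A/G (Ti).
Of the 11 differences, 8 transitions and 3 transversions, so the answer is 8.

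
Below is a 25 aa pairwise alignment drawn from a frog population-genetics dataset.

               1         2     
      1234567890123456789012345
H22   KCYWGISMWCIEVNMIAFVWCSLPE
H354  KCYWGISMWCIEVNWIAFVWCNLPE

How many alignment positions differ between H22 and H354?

2

Differing sites — 15:M/W; 22:S/N.
That gives 2 mismatches out of 25 aligned sites, so the Hamming distance is 2.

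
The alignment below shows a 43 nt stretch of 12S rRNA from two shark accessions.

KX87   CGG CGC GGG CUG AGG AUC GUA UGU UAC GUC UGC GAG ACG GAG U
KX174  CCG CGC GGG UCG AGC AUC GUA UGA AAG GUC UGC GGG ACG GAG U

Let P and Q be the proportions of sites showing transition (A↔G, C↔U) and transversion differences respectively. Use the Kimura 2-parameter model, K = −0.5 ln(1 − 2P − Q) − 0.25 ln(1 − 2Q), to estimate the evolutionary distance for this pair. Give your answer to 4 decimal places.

Differing sites — 2:G/C (Tv); 10:C/U (Ti); 11:U/C (Ti); 15:G/C (Tv); 24:U/A (Tv); 25:U/A (Tv); 27:C/G (Tv); 35:A/G (Ti).
Of the 8 differences, 3 transitions and 5 transversions over 43 sites: P = 3/43 = 0.069767, Q = 5/43 = 0.116279.
d = −0.5·ln(0.744187) − 0.25·ln(0.767442) = −0.5·(-0.295463) − 0.25·(-0.264692) = 0.2139.

0.2139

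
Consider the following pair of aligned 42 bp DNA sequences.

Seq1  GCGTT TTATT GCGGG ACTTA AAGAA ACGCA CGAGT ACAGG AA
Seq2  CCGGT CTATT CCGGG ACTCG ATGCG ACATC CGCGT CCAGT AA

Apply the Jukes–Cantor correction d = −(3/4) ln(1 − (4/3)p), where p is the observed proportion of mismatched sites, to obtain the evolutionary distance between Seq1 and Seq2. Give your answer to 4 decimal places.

Mismatches occur at site 1 (G→C), site 4 (T→G), site 6 (T→C), site 11 (G→C), site 19 (T→C), site 20 (A→G), site 22 (A→T), site 24 (A→C), site 25 (A→G), site 28 (G→A), site 29 (C→T), site 30 (A→C), site 33 (A→C), site 36 (A→C), site 40 (G→T).
p = 15/42 = 0.357143.
d = −0.75 · ln(1 − (4/3)·0.357143) = −0.75 · ln(0.523809) = −0.75 · (-0.646628) = 0.4850.

0.4850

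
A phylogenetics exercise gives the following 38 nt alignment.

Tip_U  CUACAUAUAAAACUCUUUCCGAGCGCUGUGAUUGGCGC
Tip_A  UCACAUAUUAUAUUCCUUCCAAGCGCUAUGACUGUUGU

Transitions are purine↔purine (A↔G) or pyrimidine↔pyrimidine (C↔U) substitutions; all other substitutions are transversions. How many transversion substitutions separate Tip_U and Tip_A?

3

Differing sites — 1:C/U (Ti); 2:U/C (Ti); 9:A/U (Tv); 11:A/U (Tv); 13:C/U (Ti); 16:U/C (Ti); 21:G/A (Ti); 28:G/A (Ti); 32:U/C (Ti); 35:G/U (Tv); 36:C/U (Ti); 38:C/U (Ti).
Of the 12 differences, 9 transitions and 3 transversions, so the answer is 3.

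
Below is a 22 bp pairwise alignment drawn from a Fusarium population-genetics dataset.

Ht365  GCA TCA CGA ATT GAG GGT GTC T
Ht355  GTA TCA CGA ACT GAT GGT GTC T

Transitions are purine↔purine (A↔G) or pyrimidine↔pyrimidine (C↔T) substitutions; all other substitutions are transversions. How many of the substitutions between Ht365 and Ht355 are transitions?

The sequences differ at positions 2 (C/T, transition), 11 (T/C, transition), 15 (G/T, transversion).
Of the 3 differences, 2 transitions and 1 transversion, so the answer is 2.

2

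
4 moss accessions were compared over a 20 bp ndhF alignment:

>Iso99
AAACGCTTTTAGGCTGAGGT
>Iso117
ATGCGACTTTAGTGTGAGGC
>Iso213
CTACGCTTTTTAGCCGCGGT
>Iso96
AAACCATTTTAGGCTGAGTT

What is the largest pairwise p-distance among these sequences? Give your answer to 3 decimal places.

0.550

Pairwise Hamming distances:
  Iso99 vs Iso117: 7
  Iso99 vs Iso213: 6
  Iso99 vs Iso96: 3
  Iso117 vs Iso213: 11
  Iso117 vs Iso96: 8
  Iso213 vs Iso96: 9
The largest is 11 mismatches, between Iso117 and Iso213; p = 11/20 = 0.550.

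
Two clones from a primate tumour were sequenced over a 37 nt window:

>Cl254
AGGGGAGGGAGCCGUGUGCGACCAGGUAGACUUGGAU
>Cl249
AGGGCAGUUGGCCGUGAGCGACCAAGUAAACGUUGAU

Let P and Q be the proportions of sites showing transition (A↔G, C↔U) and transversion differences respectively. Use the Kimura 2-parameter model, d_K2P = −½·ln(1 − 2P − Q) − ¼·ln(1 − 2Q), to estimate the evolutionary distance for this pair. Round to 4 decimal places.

Differing sites — 5:G/C (Tv); 8:G/U (Tv); 9:G/U (Tv); 10:A/G (Ti); 17:U/A (Tv); 25:G/A (Ti); 29:G/A (Ti); 32:U/G (Tv); 34:G/U (Tv).
Of the 9 differences, 3 transitions and 6 transversions over 37 sites: P = 3/37 = 0.081081, Q = 6/37 = 0.162162.
d = −0.5·ln(0.675676) − 0.25·ln(0.675676) = −0.5·(-0.392042) − 0.25·(-0.392042) = 0.2940.

0.2940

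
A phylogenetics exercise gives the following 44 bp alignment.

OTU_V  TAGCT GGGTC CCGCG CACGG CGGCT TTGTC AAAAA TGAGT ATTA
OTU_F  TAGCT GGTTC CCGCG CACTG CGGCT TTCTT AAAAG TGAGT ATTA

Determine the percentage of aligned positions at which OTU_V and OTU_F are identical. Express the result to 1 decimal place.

88.6%

Differing sites — 8:G/T; 19:G/T; 28:G/C; 30:C/T; 35:A/G.
39 of the 44 sites match, so the percent identity is 39/44 × 100 = 88.6%.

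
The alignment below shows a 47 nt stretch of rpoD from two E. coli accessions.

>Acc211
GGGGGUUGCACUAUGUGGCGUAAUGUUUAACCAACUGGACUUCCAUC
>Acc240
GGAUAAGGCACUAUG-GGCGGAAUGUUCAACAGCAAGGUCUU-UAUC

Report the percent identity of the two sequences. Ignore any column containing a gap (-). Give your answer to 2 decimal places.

Excluding the 2 gap columns leaves 45 comparable sites.
The sequences differ at positions 3 (G/A), 4 (G/U), 5 (G/A), 6 (U/A), 7 (U/G), 21 (U/G), 28 (U/C), 32 (C/A), 33 (A/G), 34 (A/C), 35 (C/A), 36 (U/A), 39 (A/U), 44 (C/U).
31 of the 45 comparable sites match, so the percent identity is 31/45 × 100 = 68.89%.

68.89%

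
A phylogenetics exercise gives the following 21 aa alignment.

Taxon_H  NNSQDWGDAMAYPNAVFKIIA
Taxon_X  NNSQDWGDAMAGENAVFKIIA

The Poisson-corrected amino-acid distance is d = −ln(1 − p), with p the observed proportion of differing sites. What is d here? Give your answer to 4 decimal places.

Differing sites — 12:Y/G; 13:P/E.
p = 2/21 = 0.095238.
d = −ln(1 − 0.095238) = −ln(0.904762) = 0.1001.

0.1001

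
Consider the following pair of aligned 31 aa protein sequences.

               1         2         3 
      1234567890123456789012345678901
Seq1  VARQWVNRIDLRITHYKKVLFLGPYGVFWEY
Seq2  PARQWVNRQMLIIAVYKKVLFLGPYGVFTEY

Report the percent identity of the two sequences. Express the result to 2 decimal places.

77.42%

Differing sites — 1:V/P; 9:I/Q; 10:D/M; 12:R/I; 14:T/A; 15:H/V; 29:W/T.
24 of the 31 sites match, so the percent identity is 24/31 × 100 = 77.42%.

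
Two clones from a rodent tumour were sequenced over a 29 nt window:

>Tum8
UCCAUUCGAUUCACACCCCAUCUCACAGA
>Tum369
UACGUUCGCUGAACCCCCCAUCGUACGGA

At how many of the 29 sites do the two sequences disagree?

9

Differing sites — 2:C/A; 4:A/G; 9:A/C; 11:U/G; 12:C/A; 15:A/C; 23:U/G; 24:C/U; 27:A/G.
That gives 9 mismatches out of 29 aligned sites, so the Hamming distance is 9.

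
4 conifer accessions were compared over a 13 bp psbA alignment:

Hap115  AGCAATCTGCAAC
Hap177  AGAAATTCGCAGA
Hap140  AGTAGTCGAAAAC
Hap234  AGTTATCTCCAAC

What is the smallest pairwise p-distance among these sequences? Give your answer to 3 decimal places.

0.231

Pairwise Hamming distances:
  Hap115 vs Hap177: 5
  Hap115 vs Hap140: 5
  Hap115 vs Hap234: 3
  Hap177 vs Hap140: 8
  Hap177 vs Hap234: 7
  Hap140 vs Hap234: 5
The smallest is 3 mismatches, between Hap115 and Hap234; p = 3/13 = 0.231.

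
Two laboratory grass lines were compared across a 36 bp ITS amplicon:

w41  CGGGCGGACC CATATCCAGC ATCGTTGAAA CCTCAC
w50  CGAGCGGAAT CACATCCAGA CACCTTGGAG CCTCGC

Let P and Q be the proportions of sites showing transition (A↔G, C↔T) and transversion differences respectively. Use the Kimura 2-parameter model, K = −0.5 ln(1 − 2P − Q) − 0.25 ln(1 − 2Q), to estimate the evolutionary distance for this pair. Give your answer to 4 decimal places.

Differing sites — 3:G/A (Ti); 9:C/A (Tv); 10:C/T (Ti); 13:T/C (Ti); 20:C/A (Tv); 21:A/C (Tv); 22:T/A (Tv); 24:G/C (Tv); 28:A/G (Ti); 30:A/G (Ti); 35:A/G (Ti).
Of the 11 differences, 6 transitions and 5 transversions over 36 sites: P = 6/36 = 0.166667, Q = 5/36 = 0.138889.
d = −0.5·ln(0.527777) − 0.25·ln(0.722222) = −0.5·(-0.639081) − 0.25·(-0.325423) = 0.4009.

0.4009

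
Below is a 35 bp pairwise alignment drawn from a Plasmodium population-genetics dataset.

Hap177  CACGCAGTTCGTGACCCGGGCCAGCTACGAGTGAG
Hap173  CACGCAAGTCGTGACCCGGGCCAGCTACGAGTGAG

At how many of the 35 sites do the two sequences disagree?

Differing sites — 7:G/A; 8:T/G.
That gives 2 mismatches out of 35 aligned sites, so the Hamming distance is 2.

2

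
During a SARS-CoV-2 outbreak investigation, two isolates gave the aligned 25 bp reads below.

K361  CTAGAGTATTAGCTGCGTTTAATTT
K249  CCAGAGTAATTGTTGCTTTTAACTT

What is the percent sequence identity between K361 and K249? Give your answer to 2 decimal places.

76.00%

Differing sites — 2:T/C; 9:T/A; 11:A/T; 13:C/T; 17:G/T; 23:T/C.
19 of the 25 sites match, so the percent identity is 19/25 × 100 = 76.00%.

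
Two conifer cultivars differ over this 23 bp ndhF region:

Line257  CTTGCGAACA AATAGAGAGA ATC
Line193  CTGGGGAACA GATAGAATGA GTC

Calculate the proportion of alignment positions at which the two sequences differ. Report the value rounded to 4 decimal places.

0.2609

Differing sites — 3:T/G; 5:C/G; 11:A/G; 17:G/A; 18:A/T; 21:A/G.
There are 6 differences over 23 sites, so p = 6/23 = 0.2609.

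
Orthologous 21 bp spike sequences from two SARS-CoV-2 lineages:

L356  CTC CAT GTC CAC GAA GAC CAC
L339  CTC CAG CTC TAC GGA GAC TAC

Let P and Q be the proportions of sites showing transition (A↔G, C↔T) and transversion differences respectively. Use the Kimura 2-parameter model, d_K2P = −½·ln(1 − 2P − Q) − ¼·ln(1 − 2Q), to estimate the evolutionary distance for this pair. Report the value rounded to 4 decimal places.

0.2926

The sequences differ at positions 6 (T/G, transversion), 7 (G/C, transversion), 10 (C/T, transition), 14 (A/G, transition), 19 (C/T, transition).
Of the 5 differences, 3 transitions and 2 transversions over 21 sites: P = 3/21 = 0.142857, Q = 2/21 = 0.095238.
d = −0.5·ln(0.619048) − 0.25·ln(0.809524) = −0.5·(-0.479572) − 0.25·(-0.211309) = 0.2926.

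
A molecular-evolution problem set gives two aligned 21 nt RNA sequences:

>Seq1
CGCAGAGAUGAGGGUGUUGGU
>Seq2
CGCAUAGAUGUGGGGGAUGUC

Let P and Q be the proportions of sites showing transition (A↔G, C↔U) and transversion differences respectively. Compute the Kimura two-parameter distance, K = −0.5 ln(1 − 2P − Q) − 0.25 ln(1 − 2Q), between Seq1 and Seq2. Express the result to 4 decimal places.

Differing sites — 5:G/U (Tv); 11:A/U (Tv); 15:U/G (Tv); 17:U/A (Tv); 20:G/U (Tv); 21:U/C (Ti).
Of the 6 differences, 1 transition and 5 transversions over 21 sites: P = 1/21 = 0.047619, Q = 5/21 = 0.238095.
d = −0.5·ln(0.666667) − 0.25·ln(0.523810) = −0.5·(-0.405465) − 0.25·(-0.646626) = 0.3644.

0.3644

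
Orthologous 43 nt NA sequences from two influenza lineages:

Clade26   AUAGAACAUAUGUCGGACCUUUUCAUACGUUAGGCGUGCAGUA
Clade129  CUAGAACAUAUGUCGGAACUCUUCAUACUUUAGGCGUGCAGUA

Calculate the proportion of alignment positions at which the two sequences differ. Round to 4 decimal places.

The sequences differ at positions 1 (A/C), 18 (C/A), 21 (U/C), 29 (G/U).
There are 4 differences over 43 sites, so p = 4/43 = 0.0930.

0.0930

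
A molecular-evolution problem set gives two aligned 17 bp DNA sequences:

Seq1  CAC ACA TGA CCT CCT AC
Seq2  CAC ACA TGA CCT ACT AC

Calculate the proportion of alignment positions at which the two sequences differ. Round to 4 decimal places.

Differing sites — 13:C/A.
There are 1 differences over 17 sites, so p = 1/17 = 0.0588.

0.0588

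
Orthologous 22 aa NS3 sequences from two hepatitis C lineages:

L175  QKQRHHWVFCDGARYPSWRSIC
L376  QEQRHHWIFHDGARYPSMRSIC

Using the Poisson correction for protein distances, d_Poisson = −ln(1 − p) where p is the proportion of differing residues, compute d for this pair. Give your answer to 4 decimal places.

0.2007

Mismatches occur at site 2 (K↔E), site 8 (V↔I), site 10 (C↔H), site 18 (W↔M).
p = 4/22 = 0.181818.
d = −ln(1 − 0.181818) = −ln(0.818182) = 0.2007.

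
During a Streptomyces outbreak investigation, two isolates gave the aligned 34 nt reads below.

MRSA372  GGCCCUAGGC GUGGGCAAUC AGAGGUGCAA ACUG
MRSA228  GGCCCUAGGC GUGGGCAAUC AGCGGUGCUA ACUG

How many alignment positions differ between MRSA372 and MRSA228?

2

Mismatches occur at site 23 (A/C), site 29 (A/U).
That gives 2 mismatches out of 34 aligned sites, so the Hamming distance is 2.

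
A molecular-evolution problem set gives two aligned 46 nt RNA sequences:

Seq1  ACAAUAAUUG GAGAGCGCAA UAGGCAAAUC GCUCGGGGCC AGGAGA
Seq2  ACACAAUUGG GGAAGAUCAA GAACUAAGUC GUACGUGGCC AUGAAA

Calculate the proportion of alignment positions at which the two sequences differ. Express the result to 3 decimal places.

Mismatches occur at site 4 (A/C), site 5 (U/A), site 7 (A/U), site 9 (U/G), site 12 (A/G), site 13 (G/A), site 16 (C/A), site 17 (G/U), site 21 (U/G), site 23 (G/A), site 24 (G/C), site 25 (C/U), site 28 (A/G), site 32 (C/U), site 33 (U/A), site 36 (G/U), site 42 (G/U), site 45 (G/A).
There are 18 differences over 46 sites, so p = 18/46 = 0.391.

0.391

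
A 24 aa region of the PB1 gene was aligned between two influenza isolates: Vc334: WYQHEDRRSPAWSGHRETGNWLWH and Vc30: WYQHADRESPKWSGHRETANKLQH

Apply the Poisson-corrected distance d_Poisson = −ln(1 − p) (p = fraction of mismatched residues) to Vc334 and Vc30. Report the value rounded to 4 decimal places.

0.2877

Differing sites — 5:E/A; 8:R/E; 11:A/K; 19:G/A; 21:W/K; 23:W/Q.
p = 6/24 = 0.250000.
d = −ln(1 − 0.250000) = −ln(0.750000) = 0.2877.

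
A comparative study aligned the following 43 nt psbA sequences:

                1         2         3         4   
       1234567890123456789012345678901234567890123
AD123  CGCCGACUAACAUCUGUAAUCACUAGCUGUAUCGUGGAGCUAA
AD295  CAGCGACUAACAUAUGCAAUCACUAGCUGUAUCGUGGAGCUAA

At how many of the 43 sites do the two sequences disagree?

Differing sites — 2:G/A; 3:C/G; 14:C/A; 17:U/C.
That gives 4 mismatches out of 43 aligned sites, so the Hamming distance is 4.

4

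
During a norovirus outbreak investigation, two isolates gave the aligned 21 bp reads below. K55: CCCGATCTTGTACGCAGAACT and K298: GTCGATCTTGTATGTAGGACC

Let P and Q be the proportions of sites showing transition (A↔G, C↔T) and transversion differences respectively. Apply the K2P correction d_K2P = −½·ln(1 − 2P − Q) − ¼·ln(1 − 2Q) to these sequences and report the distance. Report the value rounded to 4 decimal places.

0.3960

Differing sites — 1:C/G (Tv); 2:C/T (Ti); 13:C/T (Ti); 15:C/T (Ti); 18:A/G (Ti); 21:T/C (Ti).
Of the 6 differences, 5 transitions and 1 transversion over 21 sites: P = 5/21 = 0.238095, Q = 1/21 = 0.047619.
d = −0.5·ln(0.476191) − 0.25·ln(0.904762) = −0.5·(-0.741936) − 0.25·(-0.100083) = 0.3960.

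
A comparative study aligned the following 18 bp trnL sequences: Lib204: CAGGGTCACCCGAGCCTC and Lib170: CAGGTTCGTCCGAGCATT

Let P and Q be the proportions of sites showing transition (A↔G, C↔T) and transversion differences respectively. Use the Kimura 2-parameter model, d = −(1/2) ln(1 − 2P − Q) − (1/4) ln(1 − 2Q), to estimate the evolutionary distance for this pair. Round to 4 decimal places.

0.3567

Mismatches occur at site 5 (G↔T, transversion), site 8 (A↔G, transition), site 9 (C↔T, transition), site 16 (C↔A, transversion), site 18 (C↔T, transition).
Of the 5 differences, 3 transitions and 2 transversions over 18 sites: P = 3/18 = 0.166667, Q = 2/18 = 0.111111.
d = −0.5·ln(0.555555) − 0.25·ln(0.777778) = −0.5·(-0.587788) − 0.25·(-0.251314) = 0.3567.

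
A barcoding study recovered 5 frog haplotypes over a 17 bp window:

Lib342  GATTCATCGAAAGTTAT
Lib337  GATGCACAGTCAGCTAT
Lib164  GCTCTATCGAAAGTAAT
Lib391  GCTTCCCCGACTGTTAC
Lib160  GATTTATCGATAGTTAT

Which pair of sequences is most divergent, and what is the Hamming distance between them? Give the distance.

Pairwise Hamming distances:
  Lib342 vs Lib337: 6
  Lib342 vs Lib164: 4
  Lib342 vs Lib391: 6
  Lib342 vs Lib160: 2
  Lib337 vs Lib164: 9
  Lib337 vs Lib391: 8
  Lib337 vs Lib160: 7
  Lib164 vs Lib391: 8
  Lib164 vs Lib160: 4
  Lib391 vs Lib160: 7
The largest is 9, between Lib337 and Lib164.

9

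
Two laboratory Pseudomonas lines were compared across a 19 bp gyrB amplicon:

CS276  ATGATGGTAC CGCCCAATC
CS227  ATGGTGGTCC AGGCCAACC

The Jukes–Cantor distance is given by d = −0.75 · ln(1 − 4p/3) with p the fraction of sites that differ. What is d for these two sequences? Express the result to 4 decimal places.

The sequences differ at positions 4 (A/G), 9 (A/C), 11 (C/A), 13 (C/G), 18 (T/C).
p = 5/19 = 0.263158.
d = −0.75 · ln(1 − (4/3)·0.263158) = −0.75 · ln(0.649123) = −0.75 · (-0.432133) = 0.3241.

0.3241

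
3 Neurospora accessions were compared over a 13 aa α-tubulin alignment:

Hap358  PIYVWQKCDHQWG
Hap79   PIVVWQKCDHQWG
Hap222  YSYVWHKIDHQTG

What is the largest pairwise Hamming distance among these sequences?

6

Pairwise Hamming distances:
  Hap358 vs Hap79: 1
  Hap358 vs Hap222: 5
  Hap79 vs Hap222: 6
The largest is 6, between Hap79 and Hap222.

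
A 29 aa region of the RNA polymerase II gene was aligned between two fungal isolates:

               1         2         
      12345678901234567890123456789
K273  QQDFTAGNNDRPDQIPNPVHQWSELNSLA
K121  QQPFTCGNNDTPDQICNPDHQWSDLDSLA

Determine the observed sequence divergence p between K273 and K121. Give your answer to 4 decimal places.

Mismatches occur at site 3 (D→P), site 6 (A→C), site 11 (R→T), site 16 (P→C), site 19 (V→D), site 24 (E→D), site 26 (N→D).
There are 7 differences over 29 sites, so p = 7/29 = 0.2414.

0.2414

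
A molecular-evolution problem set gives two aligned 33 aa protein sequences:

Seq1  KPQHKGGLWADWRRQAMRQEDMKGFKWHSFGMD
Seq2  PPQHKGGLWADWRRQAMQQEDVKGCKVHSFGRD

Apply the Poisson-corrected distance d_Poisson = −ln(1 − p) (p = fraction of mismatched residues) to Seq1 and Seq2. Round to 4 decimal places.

Differing sites — 1:K/P; 18:R/Q; 22:M/V; 25:F/C; 27:W/V; 32:M/R.
p = 6/33 = 0.181818.
d = −ln(1 − 0.181818) = −ln(0.818182) = 0.2007.

0.2007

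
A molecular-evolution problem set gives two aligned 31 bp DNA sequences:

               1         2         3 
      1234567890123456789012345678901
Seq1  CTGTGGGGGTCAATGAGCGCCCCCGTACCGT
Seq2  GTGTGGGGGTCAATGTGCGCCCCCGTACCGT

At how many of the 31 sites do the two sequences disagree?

The sequences differ at positions 1 (C/G), 16 (A/T).
That gives 2 mismatches out of 31 aligned sites, so the Hamming distance is 2.

2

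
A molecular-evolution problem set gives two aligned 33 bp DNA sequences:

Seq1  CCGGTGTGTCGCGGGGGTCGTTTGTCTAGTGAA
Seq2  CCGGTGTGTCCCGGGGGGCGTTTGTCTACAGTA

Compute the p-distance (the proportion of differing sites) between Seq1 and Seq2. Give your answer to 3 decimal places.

Differing sites — 11:G/C; 18:T/G; 29:G/C; 30:T/A; 32:A/T.
There are 5 differences over 33 sites, so p = 5/33 = 0.152.

0.152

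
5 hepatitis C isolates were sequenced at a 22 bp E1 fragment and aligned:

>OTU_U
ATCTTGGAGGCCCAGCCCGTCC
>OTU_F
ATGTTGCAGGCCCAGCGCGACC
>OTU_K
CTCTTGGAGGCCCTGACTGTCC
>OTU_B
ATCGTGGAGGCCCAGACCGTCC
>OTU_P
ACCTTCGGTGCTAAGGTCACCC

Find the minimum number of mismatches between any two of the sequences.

2

Pairwise Hamming distances:
  OTU_U vs OTU_F: 4
  OTU_U vs OTU_K: 4
  OTU_U vs OTU_B: 2
  OTU_U vs OTU_P: 10
  OTU_F vs OTU_K: 8
  OTU_F vs OTU_B: 6
  OTU_F vs OTU_P: 12
  OTU_K vs OTU_B: 4
  OTU_K vs OTU_P: 13
  OTU_B vs OTU_P: 11
The smallest is 2, between OTU_U and OTU_B.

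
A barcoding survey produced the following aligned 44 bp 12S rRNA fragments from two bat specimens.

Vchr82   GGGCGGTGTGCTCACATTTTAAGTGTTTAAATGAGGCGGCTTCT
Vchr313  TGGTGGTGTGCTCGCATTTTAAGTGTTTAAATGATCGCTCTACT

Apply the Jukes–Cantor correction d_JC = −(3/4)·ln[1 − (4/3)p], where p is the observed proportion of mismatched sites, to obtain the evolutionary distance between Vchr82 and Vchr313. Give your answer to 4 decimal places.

Differing sites — 1:G/T; 4:C/T; 14:A/G; 35:G/T; 36:G/C; 37:C/G; 38:G/C; 39:G/T; 42:T/A.
p = 9/44 = 0.204545.
d = −0.75 · ln(1 − (4/3)·0.204545) = −0.75 · ln(0.727273) = −0.75 · (-0.318453) = 0.2388.

0.2388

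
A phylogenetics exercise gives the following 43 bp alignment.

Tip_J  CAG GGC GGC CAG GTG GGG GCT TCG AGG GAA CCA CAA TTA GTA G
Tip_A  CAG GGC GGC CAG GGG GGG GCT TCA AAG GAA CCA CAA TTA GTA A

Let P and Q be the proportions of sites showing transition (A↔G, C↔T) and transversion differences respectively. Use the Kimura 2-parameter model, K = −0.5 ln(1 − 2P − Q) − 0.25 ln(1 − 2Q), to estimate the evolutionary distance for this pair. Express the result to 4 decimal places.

0.1007

Differing sites — 14:T/G (Tv); 24:G/A (Ti); 26:G/A (Ti); 43:G/A (Ti).
Of the 4 differences, 3 transitions and 1 transversion over 43 sites: P = 3/43 = 0.069767, Q = 1/43 = 0.023256.
d = −0.5·ln(0.837210) − 0.25·ln(0.953488) = −0.5·(-0.177680) − 0.25·(-0.047628) = 0.1007.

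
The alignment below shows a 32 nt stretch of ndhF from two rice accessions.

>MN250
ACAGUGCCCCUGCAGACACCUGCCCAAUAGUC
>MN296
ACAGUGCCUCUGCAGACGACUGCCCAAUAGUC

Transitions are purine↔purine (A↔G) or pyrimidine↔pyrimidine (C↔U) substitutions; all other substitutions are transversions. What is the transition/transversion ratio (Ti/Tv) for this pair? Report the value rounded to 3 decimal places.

2.000

The sequences differ at positions 9 (C/U, transition), 18 (A/G, transition), 19 (C/A, transversion).
Of the 3 differences, 2 transitions and 1 transversion, so Ti/Tv = 2/1 = 2.000.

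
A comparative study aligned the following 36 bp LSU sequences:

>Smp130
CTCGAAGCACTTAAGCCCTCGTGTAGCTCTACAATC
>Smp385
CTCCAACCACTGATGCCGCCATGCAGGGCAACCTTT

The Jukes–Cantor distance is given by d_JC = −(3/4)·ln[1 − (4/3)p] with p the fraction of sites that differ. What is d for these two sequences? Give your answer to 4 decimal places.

0.5482

The sequences differ at positions 4 (G/C), 7 (G/C), 12 (T/G), 14 (A/T), 18 (C/G), 19 (T/C), 21 (G/A), 24 (T/C), 27 (C/G), 28 (T/G), 30 (T/A), 33 (A/C), 34 (A/T), 36 (C/T).
p = 14/36 = 0.388889.
d = −0.75 · ln(1 − (4/3)·0.388889) = −0.75 · ln(0.481481) = −0.75 · (-0.730889) = 0.5482.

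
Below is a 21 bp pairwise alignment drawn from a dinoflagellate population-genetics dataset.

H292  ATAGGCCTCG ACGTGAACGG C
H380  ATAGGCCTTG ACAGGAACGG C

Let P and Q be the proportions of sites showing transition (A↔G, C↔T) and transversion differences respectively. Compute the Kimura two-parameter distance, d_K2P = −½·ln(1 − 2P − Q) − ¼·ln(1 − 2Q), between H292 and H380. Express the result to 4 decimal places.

0.1610

Differing sites — 9:C/T (Ti); 13:G/A (Ti); 14:T/G (Tv).
Of the 3 differences, 2 transitions and 1 transversion over 21 sites: P = 2/21 = 0.095238, Q = 1/21 = 0.047619.
d = −0.5·ln(0.761905) − 0.25·ln(0.904762) = −0.5·(-0.271933) − 0.25·(-0.100083) = 0.1610.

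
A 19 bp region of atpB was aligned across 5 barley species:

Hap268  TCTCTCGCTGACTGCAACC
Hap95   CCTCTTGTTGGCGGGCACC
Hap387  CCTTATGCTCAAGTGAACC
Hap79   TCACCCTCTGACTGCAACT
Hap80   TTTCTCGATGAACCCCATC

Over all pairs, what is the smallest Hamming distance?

4

Pairwise Hamming distances:
  Hap268 vs Hap95: 7
  Hap268 vs Hap387: 9
  Hap268 vs Hap79: 4
  Hap268 vs Hap80: 7
  Hap95 vs Hap387: 8
  Hap95 vs Hap79: 11
  Hap95 vs Hap80: 10
  Hap387 vs Hap79: 12
  Hap387 vs Hap80: 12
  Hap79 vs Hap80: 11
The smallest is 4, between Hap268 and Hap79.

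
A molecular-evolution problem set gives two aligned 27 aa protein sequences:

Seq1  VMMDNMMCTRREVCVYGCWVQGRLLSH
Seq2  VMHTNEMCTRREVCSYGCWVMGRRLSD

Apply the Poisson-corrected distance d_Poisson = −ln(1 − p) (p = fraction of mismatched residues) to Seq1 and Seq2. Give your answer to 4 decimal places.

The sequences differ at positions 3 (M/H), 4 (D/T), 6 (M/E), 15 (V/S), 21 (Q/M), 24 (L/R), 27 (H/D).
p = 7/27 = 0.259259.
d = −ln(1 − 0.259259) = −ln(0.740741) = 0.3001.

0.3001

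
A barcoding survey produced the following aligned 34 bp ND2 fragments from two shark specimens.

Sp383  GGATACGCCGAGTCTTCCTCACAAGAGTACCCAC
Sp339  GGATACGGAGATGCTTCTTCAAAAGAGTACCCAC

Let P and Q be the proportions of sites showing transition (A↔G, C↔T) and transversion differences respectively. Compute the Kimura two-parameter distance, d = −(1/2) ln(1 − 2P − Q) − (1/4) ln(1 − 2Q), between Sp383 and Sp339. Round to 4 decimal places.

0.2023

The sequences differ at positions 8 (C/G, transversion), 9 (C/A, transversion), 12 (G/T, transversion), 13 (T/G, transversion), 18 (C/T, transition), 22 (C/A, transversion).
Of the 6 differences, 1 transition and 5 transversions over 34 sites: P = 1/34 = 0.029412, Q = 5/34 = 0.147059.
d = −0.5·ln(0.794117) − 0.25·ln(0.705882) = −0.5·(-0.230524) − 0.25·(-0.348307) = 0.2023.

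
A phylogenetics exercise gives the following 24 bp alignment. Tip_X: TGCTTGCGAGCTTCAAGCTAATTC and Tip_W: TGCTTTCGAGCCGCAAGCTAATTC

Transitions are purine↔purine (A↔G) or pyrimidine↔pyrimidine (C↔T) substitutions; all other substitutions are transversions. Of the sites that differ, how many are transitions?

1

Differing sites — 6:G/T (Tv); 12:T/C (Ti); 13:T/G (Tv).
Of the 3 differences, 1 transition and 2 transversions, so the answer is 1.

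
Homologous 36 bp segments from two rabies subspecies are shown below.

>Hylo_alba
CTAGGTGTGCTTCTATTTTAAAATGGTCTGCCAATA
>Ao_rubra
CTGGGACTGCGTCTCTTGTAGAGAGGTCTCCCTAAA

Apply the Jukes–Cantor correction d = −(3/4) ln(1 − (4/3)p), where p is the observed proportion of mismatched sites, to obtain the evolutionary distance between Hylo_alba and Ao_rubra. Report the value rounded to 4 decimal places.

Mismatches occur at site 3 (A→G), site 6 (T→A), site 7 (G→C), site 11 (T→G), site 15 (A→C), site 18 (T→G), site 21 (A→G), site 23 (A→G), site 24 (T→A), site 30 (G→C), site 33 (A→T), site 35 (T→A).
p = 12/36 = 0.333333.
d = −0.75 · ln(1 − (4/3)·0.333333) = −0.75 · ln(0.555556) = −0.75 · (-0.587786) = 0.4408.

0.4408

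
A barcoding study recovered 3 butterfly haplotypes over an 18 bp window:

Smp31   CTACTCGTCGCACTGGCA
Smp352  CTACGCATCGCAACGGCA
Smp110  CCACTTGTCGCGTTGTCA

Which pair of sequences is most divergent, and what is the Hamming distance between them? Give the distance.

8

Pairwise Hamming distances:
  Smp31 vs Smp352: 4
  Smp31 vs Smp110: 5
  Smp352 vs Smp110: 8
The largest is 8, between Smp352 and Smp110.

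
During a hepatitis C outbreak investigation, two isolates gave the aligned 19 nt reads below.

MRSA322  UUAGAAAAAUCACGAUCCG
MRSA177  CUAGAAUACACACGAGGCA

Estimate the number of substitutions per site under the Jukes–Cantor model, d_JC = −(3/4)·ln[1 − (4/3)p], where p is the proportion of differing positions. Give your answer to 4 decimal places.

0.5068

Differing sites — 1:U/C; 7:A/U; 9:A/C; 10:U/A; 16:U/G; 17:C/G; 19:G/A.
p = 7/19 = 0.368421.
d = −0.75 · ln(1 − (4/3)·0.368421) = −0.75 · ln(0.508772) = −0.75 · (-0.675755) = 0.5068.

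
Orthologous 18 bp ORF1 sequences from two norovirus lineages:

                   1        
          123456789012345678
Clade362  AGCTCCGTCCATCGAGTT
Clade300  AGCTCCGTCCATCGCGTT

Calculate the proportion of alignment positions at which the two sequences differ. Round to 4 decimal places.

0.0556

Differing sites — 15:A/C.
There are 1 differences over 18 sites, so p = 1/18 = 0.0556.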